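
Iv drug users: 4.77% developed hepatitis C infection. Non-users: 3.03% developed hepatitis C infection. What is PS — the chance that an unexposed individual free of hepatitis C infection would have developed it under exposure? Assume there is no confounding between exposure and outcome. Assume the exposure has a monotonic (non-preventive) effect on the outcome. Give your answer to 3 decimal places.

p₁ = 0.0477, p₀ = 0.0303.
Under exogeneity and monotonicity, PS = (p₁ − p₀) / (1 − p₀).
PS = (0.0477 − 0.0303) / (1 − 0.0303) = 0.0174 / 0.9697 ≈ 0.0179

PS ≈ 0.018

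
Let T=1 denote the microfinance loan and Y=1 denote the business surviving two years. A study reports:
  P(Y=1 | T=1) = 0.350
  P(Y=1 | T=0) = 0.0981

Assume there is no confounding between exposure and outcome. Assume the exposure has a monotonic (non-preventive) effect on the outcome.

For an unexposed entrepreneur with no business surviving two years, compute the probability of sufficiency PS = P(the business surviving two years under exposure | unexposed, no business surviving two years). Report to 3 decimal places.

PS ≈ 0.279

Let p₁ = 0.35, p₀ = 0.0981.
Under exogeneity and monotonicity, PS = (p₁ − p₀) / (1 − p₀).
PS = (0.35 − 0.0981) / (1 − 0.0981) = 0.2519 / 0.9019 ≈ 0.2793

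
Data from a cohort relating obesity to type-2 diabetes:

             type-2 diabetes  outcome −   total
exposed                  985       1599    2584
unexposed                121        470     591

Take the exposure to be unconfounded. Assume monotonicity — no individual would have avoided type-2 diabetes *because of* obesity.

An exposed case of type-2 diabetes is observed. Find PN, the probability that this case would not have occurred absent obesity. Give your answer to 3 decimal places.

PN ≈ 0.463

p₁ = P(outcome | exposed) = 985/2584 = 0.38119
p₀ = P(outcome | unexposed) = 121/591 = 0.20474
Under exogeneity and monotonicity, PN = (p₁ − p₀) / p₁.
PN = (0.38119 − 0.20474) / 0.38119 = 0.17645 / 0.38119 ≈ 0.4629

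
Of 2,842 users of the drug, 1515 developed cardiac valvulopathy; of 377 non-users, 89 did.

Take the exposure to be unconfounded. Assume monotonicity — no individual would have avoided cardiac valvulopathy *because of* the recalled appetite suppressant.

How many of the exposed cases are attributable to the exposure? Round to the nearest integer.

p₁ = P(outcome | exposed) = 1515/2842 = 0.53308
p₀ = P(outcome | unexposed) = 89/377 = 0.23607
PN = (p₁ − p₀)/p₁ = (0.53308 − 0.23607) / 0.53308 ≈ 0.55715.
Attributable cases ≈ PN × (exposed cases) = 0.55715 × 1515 ≈ 844.08.

about 844 cases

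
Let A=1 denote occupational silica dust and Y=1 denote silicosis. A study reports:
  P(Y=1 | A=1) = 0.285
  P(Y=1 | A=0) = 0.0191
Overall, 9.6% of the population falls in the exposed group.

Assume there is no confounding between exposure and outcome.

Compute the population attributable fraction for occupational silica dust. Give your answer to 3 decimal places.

PAF ≈ 0.572

Let p₁ = 0.285, p₀ = 0.0191.
Overall risk P(Y=1) = π·p₁ + (1−π)·p₀ = 0.096×0.285 + 0.904×0.0191 = 0.044626.
Under exogeneity, PAF = [P(Y=1) − p₀] / P(Y=1).
PAF = (0.044626 − 0.0191) / 0.044626 ≈ 0.5720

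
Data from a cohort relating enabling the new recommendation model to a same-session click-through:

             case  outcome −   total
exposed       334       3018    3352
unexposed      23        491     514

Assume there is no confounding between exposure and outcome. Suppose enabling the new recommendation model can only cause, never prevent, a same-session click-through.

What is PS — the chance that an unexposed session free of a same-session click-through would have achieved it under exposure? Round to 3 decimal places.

p₁ = P(outcome | exposed) = 334/3352 = 0.099642
p₀ = P(outcome | unexposed) = 23/514 = 0.044747
Under exogeneity and monotonicity, PS = (p₁ − p₀) / (1 − p₀).
PS = (0.099642 − 0.044747) / (1 − 0.044747) = 0.054895 / 0.95525 ≈ 0.0575

PS ≈ 0.057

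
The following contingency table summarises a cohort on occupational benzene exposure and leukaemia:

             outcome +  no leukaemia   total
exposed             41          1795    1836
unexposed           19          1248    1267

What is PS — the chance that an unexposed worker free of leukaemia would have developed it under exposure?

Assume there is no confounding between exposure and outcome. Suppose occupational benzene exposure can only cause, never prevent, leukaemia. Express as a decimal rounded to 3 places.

p₁ = P(outcome | exposed) = 41/1836 = 0.022331
p₀ = P(outcome | unexposed) = 19/1267 = 0.014996
Under exogeneity and monotonicity, PS = (p₁ − p₀) / (1 − p₀).
PS = (0.022331 − 0.014996) / (1 − 0.014996) = 0.0073351 / 0.985 ≈ 0.0074

PS ≈ 0.007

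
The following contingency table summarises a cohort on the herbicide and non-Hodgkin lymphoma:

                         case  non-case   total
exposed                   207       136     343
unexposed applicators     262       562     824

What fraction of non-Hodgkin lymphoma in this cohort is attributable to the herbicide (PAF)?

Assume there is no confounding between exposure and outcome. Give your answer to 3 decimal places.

PAF ≈ 0.209

p₁ = P(outcome | exposed) = 207/343 = 0.6035
p₀ = P(outcome | unexposed) = 262/824 = 0.31796
Exposure prevalence π = 343/1167 = 0.29392; overall risk P(Y=1) = 0.40189.
Under exogeneity, PAF = [P(Y=1) − p₀]/P(Y=1).
PAF = (0.40189 − 0.31796) / 0.40189 ≈ 0.2088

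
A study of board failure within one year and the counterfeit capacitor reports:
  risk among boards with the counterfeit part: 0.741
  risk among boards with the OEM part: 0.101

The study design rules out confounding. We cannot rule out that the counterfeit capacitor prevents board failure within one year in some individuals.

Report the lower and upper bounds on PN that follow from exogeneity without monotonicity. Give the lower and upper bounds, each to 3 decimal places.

0.864 ≤ PN ≤ 1.000

Let p₁ = 0.741, p₀ = 0.101.
Under exogeneity alone the bounds on PN are max{0,(p₁−p₀)/p₁} ≤ PN ≤ min{1,(1−p₀)/p₁}.
  lower = (p₁ − p₀)/p₁ = 0.64 / 0.741 ≈ 0.8637
  upper = min{1, (1 − p₀)/p₁} = 0.899 / 0.741 ≈ 1.2132 → capped at 1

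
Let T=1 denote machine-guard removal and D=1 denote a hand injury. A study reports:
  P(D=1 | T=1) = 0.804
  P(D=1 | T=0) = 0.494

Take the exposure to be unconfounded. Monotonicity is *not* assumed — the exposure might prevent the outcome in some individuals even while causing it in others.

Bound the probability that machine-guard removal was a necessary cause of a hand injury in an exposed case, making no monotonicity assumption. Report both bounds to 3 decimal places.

0.386 ≤ PN ≤ 0.629

Let p₁ = 0.804, p₀ = 0.494.
Under exogeneity alone the bounds on PN are max{0,(p₁−p₀)/p₁} ≤ PN ≤ min{1,(1−p₀)/p₁}.
  lower = (p₁ − p₀)/p₁ = 0.31 / 0.804 ≈ 0.3856
  upper = min{1, (1 − p₀)/p₁} = 0.506 / 0.804 ≈ 0.6294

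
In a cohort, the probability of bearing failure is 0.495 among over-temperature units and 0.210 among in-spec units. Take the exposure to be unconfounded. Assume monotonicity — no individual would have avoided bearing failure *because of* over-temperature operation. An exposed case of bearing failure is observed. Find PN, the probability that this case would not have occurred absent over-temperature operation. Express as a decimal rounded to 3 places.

Let p₁ = 0.495, p₀ = 0.21.
Under exogeneity and monotonicity, PN = (p₁ − p₀) / p₁.
PN = (0.495 − 0.21) / 0.495 = 0.285 / 0.495 ≈ 0.5758

PN ≈ 0.576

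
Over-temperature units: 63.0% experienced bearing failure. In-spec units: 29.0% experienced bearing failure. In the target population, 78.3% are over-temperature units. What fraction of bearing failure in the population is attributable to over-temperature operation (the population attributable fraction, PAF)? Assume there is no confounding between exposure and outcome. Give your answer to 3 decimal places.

p₁ = 0.63, p₀ = 0.29.
Overall risk P(Y=1) = π·p₁ + (1−π)·p₀ = 0.783×0.63 + 0.217×0.29 = 0.55622.
Under exogeneity, PAF = [P(Y=1) − p₀] / P(Y=1).
PAF = (0.55622 − 0.29) / 0.55622 ≈ 0.4786

PAF ≈ 0.479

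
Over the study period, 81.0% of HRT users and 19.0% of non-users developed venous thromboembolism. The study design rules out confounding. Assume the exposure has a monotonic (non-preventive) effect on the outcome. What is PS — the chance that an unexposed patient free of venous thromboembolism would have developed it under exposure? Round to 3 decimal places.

p₁ = 0.81, p₀ = 0.19.
Under exogeneity and monotonicity, PS = (p₁ − p₀) / (1 − p₀).
PS = (0.81 − 0.19) / (1 − 0.19) = 0.62 / 0.81 ≈ 0.7654

PS ≈ 0.765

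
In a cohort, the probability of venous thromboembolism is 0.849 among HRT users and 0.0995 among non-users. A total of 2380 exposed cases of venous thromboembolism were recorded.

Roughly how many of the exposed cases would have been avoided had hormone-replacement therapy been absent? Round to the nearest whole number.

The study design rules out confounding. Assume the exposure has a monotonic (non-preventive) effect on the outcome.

about 2101 cases

Let p₁ = 0.849, p₀ = 0.0995.
PN = (p₁ − p₀)/p₁ = (0.849 − 0.0995) / 0.849 ≈ 0.88280.
Attributable cases ≈ PN × (exposed cases) = 0.88280 × 2380 ≈ 2101.07.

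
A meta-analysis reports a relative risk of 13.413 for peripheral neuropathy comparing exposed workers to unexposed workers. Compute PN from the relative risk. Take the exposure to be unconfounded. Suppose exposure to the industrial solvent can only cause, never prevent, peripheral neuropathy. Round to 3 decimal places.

PN ≈ 0.925

Under exogeneity and monotonicity, PN = (RR − 1) / RR = 1 − 1/RR.
PN = (13.413 − 1) / 13.413 = 12.41 / 13.413 ≈ 0.9254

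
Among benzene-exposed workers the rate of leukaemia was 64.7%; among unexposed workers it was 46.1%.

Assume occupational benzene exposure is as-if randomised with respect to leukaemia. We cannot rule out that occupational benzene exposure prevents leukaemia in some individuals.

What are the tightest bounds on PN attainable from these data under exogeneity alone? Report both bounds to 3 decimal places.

p₁ = 0.647, p₀ = 0.461.
Under exogeneity alone the bounds on PN are max{0,(p₁−p₀)/p₁} ≤ PN ≤ min{1,(1−p₀)/p₁}.
  lower = (p₁ − p₀)/p₁ = 0.186 / 0.647 ≈ 0.2875
  upper = min{1, (1 − p₀)/p₁} = 0.539 / 0.647 ≈ 0.8331

0.287 ≤ PN ≤ 0.833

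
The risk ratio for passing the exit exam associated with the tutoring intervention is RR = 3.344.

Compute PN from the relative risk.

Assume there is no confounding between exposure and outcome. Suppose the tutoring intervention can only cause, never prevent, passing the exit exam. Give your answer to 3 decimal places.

PN ≈ 0.701

Under exogeneity and monotonicity, PN = (RR − 1) / RR = 1 − 1/RR.
PN = (3.344 − 1) / 3.344 = 2.344 / 3.344 ≈ 0.7010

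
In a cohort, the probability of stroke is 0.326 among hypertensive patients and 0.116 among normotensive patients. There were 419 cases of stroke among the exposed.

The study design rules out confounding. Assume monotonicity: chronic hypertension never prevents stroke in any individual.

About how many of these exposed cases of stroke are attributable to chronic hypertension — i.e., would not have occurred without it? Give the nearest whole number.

about 270 cases

Let p₁ = 0.326, p₀ = 0.116.
PN = (p₁ − p₀)/p₁ = (0.326 − 0.116) / 0.326 ≈ 0.64417.
Attributable cases ≈ PN × (exposed cases) = 0.64417 × 419 ≈ 269.91.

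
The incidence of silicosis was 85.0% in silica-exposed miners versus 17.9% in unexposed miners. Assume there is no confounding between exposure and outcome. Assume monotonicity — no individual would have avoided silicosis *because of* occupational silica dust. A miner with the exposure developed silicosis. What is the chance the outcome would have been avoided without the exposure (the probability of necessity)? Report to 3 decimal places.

p₁ = 0.85, p₀ = 0.179.
Under exogeneity and monotonicity, PN = (p₁ − p₀) / p₁.
PN = (0.85 − 0.179) / 0.85 = 0.671 / 0.85 ≈ 0.7894

PN ≈ 0.789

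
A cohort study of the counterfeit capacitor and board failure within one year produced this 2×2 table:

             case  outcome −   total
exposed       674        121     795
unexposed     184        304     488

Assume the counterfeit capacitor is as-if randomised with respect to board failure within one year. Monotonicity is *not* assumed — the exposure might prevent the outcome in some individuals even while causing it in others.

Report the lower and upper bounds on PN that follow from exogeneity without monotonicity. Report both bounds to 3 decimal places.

0.555 ≤ PN ≤ 0.735

p₁ = P(outcome | exposed) = 674/795 = 0.8478
p₀ = P(outcome | unexposed) = 184/488 = 0.37705
Under exogeneity alone the bounds on PN are max{0,(p₁−p₀)/p₁} ≤ PN ≤ min{1,(1−p₀)/p₁}.
  lower = (p₁ − p₀)/p₁ = 0.47075 / 0.8478 ≈ 0.5553
  upper = min{1, (1 − p₀)/p₁} = 0.62295 / 0.8478 ≈ 0.7348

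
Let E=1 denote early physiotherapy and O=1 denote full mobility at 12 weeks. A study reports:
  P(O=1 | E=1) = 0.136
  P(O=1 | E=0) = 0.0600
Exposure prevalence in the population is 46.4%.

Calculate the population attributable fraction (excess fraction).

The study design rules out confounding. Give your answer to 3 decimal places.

Let p₁ = 0.136, p₀ = 0.06.
Overall risk P(Y=1) = π·p₁ + (1−π)·p₀ = 0.464×0.136 + 0.536×0.06 = 0.095264.
Under exogeneity, PAF = [P(Y=1) − p₀] / P(Y=1).
PAF = (0.095264 − 0.06) / 0.095264 ≈ 0.3702

PAF ≈ 0.370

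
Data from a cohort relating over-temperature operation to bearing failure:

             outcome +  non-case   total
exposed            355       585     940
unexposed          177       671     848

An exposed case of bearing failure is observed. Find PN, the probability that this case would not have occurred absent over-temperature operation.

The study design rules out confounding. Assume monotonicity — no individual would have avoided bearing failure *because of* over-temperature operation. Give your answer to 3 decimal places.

p₁ = P(outcome | exposed) = 355/940 = 0.37766
p₀ = P(outcome | unexposed) = 177/848 = 0.20873
Under exogeneity and monotonicity, PN = (p₁ − p₀)/p₁.
PN = (0.37766 − 0.20873) / 0.37766 ≈ 0.4473

PN ≈ 0.447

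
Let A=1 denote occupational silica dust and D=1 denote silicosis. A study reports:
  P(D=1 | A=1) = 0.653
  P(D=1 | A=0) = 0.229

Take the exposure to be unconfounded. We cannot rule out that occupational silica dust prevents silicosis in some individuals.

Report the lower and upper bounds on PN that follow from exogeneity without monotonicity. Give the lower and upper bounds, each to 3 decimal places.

Let p₁ = 0.653, p₀ = 0.229.
Under exogeneity alone the bounds on PN are max{0,(p₁−p₀)/p₁} ≤ PN ≤ min{1,(1−p₀)/p₁}.
  lower = (p₁ − p₀)/p₁ = 0.424 / 0.653 ≈ 0.6493
  upper = min{1, (1 − p₀)/p₁} = 0.771 / 0.653 ≈ 1.1807 → capped at 1

0.649 ≤ PN ≤ 1.000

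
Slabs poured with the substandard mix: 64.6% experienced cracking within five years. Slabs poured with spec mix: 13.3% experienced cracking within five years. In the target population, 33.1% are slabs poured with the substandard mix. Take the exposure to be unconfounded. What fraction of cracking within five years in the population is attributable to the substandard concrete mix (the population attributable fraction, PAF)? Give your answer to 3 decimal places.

p₁ = 0.646, p₀ = 0.133.
Overall risk P(Y=1) = π·p₁ + (1−π)·p₀ = 0.331×0.646 + 0.669×0.133 = 0.3028.
Under exogeneity, PAF = [P(Y=1) − p₀] / P(Y=1).
PAF = (0.3028 − 0.133) / 0.3028 ≈ 0.5608

PAF ≈ 0.561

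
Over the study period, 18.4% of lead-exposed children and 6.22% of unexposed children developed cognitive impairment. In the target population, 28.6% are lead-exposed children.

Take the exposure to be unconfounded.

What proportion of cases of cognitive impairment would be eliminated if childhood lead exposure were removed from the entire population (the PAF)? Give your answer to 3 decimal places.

PAF ≈ 0.359

p₁ = 0.184, p₀ = 0.0622.
Overall risk P(Y=1) = π·p₁ + (1−π)·p₀ = 0.286×0.184 + 0.714×0.0622 = 0.097035.
Under exogeneity, PAF = [P(Y=1) − p₀] / P(Y=1).
PAF = (0.097035 − 0.0622) / 0.097035 ≈ 0.3590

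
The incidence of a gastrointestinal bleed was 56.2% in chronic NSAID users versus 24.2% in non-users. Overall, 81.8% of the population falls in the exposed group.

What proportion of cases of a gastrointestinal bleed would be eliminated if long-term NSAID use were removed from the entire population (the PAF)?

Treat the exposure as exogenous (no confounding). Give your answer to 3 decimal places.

p₁ = 0.562, p₀ = 0.242.
Overall risk P(Y=1) = π·p₁ + (1−π)·p₀ = 0.818×0.562 + 0.182×0.242 = 0.50376.
Under exogeneity, PAF = [P(Y=1) − p₀] / P(Y=1).
PAF = (0.50376 − 0.242) / 0.50376 ≈ 0.5196

PAF ≈ 0.520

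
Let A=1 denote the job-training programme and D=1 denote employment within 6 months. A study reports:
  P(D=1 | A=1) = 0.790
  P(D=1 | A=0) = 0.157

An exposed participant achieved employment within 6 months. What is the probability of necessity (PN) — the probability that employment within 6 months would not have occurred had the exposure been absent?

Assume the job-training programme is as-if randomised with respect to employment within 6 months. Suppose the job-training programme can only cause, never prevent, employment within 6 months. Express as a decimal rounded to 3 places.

PN ≈ 0.801

Let p₁ = 0.79, p₀ = 0.157.
Under exogeneity and monotonicity, PN = (p₁ − p₀) / p₁.
PN = (0.79 − 0.157) / 0.79 = 0.633 / 0.79 ≈ 0.8013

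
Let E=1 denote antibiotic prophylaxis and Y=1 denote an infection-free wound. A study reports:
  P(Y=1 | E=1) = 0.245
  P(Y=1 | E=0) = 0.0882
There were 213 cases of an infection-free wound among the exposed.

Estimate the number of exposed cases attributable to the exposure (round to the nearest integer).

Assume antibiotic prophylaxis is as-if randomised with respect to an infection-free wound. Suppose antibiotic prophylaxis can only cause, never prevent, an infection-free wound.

about 136 cases

Let p₁ = 0.245, p₀ = 0.0882.
PN = (p₁ − p₀)/p₁ = (0.245 − 0.0882) / 0.245 ≈ 0.64000.
Attributable cases ≈ PN × (exposed cases) = 0.64000 × 213 ≈ 136.32.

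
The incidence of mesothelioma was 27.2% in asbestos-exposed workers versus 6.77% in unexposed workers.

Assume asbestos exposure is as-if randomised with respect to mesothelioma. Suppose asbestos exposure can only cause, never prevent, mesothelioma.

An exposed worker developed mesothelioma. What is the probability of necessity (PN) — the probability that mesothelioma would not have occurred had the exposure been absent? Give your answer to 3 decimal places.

p₁ = 0.272, p₀ = 0.0677.
Under exogeneity and monotonicity, PN = (p₁ − p₀) / p₁.
PN = (0.272 − 0.0677) / 0.272 = 0.2043 / 0.272 ≈ 0.7511

PN ≈ 0.751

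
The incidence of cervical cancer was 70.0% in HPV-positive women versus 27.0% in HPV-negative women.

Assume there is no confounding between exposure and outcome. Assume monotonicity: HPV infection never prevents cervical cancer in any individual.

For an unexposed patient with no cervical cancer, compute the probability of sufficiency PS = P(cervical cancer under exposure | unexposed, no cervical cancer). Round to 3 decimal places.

PS ≈ 0.589

p₁ = 0.7, p₀ = 0.27.
Under exogeneity and monotonicity, PS = (p₁ − p₀) / (1 − p₀).
PS = (0.7 − 0.27) / (1 − 0.27) = 0.43 / 0.73 ≈ 0.5890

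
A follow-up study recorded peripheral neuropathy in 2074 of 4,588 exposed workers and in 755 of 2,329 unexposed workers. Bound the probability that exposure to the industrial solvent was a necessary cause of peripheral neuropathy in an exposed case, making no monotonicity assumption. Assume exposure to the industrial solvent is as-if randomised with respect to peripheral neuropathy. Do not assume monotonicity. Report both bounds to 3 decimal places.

0.283 ≤ PN ≤ 1.000

p₁ = P(outcome | exposed) = 2074/4588 = 0.45205
p₀ = P(outcome | unexposed) = 755/2329 = 0.32417
Under exogeneity alone the bounds on PN are max{0,(p₁−p₀)/p₁} ≤ PN ≤ min{1,(1−p₀)/p₁}.
  lower = (p₁ − p₀)/p₁ = 0.12788 / 0.45205 ≈ 0.2829
  upper = min{1, (1 − p₀)/p₁} = 0.67583 / 0.45205 ≈ 1.4950 → capped at 1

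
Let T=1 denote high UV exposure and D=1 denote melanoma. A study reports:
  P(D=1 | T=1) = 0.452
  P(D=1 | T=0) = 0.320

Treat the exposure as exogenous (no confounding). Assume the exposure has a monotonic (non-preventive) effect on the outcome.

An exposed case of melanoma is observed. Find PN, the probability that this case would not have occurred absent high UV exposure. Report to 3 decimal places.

PN ≈ 0.292

Let p₁ = 0.452, p₀ = 0.32.
Under exogeneity and monotonicity, PN = (p₁ − p₀) / p₁.
PN = (0.452 − 0.32) / 0.452 = 0.132 / 0.452 ≈ 0.2920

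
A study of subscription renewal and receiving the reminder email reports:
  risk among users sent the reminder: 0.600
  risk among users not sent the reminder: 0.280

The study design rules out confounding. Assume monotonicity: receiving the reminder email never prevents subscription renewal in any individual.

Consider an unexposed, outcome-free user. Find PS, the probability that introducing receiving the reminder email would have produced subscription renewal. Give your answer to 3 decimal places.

PS ≈ 0.444

Let p₁ = 0.6, p₀ = 0.28.
Under exogeneity and monotonicity, PS = (p₁ − p₀) / (1 − p₀).
PS = (0.6 − 0.28) / (1 − 0.28) = 0.32 / 0.72 ≈ 0.4444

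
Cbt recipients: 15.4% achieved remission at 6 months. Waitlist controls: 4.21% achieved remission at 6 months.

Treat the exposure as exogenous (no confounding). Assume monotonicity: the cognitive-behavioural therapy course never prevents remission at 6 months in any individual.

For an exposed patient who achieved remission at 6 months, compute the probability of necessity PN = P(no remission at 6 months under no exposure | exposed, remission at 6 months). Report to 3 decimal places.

PN ≈ 0.727

p₁ = 0.154, p₀ = 0.0421.
Under exogeneity and monotonicity, PN = (p₁ − p₀) / p₁.
PN = (0.154 − 0.0421) / 0.154 = 0.1119 / 0.154 ≈ 0.7266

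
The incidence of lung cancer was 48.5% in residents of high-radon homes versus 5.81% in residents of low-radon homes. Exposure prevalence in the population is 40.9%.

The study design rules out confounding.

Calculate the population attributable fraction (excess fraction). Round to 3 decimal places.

p₁ = 0.485, p₀ = 0.0581.
Overall risk P(Y=1) = π·p₁ + (1−π)·p₀ = 0.409×0.485 + 0.591×0.0581 = 0.2327.
Under exogeneity, PAF = [P(Y=1) − p₀] / P(Y=1).
PAF = (0.2327 − 0.0581) / 0.2327 ≈ 0.7503

PAF ≈ 0.750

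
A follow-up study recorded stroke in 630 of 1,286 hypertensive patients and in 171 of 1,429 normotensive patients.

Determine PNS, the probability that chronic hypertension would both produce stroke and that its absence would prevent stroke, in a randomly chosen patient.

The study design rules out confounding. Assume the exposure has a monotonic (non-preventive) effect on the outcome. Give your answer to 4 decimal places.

p₁ = P(outcome | exposed) = 630/1286 = 0.48989
p₀ = P(outcome | unexposed) = 171/1429 = 0.11966
Under exogeneity and monotonicity, PNS = p₁ − p₀.
PNS = 0.48989 − 0.11966 = 0.37023

PNS ≈ 0.3702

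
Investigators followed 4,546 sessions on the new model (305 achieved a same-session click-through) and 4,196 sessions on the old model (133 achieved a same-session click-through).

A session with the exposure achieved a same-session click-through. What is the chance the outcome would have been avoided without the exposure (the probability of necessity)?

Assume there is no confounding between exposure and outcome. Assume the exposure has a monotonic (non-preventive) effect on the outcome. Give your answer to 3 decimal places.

p₁ = P(outcome | exposed) = 305/4546 = 0.067092
p₀ = P(outcome | unexposed) = 133/4196 = 0.031697
Under exogeneity and monotonicity, PN = (p₁ − p₀) / p₁.
PN = (0.067092 − 0.031697) / 0.067092 = 0.035395 / 0.067092 ≈ 0.5276

PN ≈ 0.528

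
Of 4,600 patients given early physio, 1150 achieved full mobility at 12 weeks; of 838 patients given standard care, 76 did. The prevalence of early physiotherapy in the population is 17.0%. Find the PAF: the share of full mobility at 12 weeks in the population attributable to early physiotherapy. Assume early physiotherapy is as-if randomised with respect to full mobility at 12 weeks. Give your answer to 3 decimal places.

p₁ = P(outcome | exposed) = 1150/4600 = 0.25
p₀ = P(outcome | unexposed) = 76/838 = 0.090692
Overall risk P(Y=1) = π·p₁ + (1−π)·p₀ = 0.17×0.25 + 0.83×0.090692 = 0.11777.
Under exogeneity, PAF = [P(Y=1) − p₀] / P(Y=1).
PAF = (0.11777 − 0.090692) / 0.11777 ≈ 0.2300

PAF ≈ 0.230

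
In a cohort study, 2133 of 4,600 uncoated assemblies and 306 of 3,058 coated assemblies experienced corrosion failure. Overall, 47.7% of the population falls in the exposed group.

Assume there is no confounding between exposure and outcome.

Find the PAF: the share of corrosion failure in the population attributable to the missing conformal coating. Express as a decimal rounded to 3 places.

PAF ≈ 0.634

p₁ = P(outcome | exposed) = 2133/4600 = 0.4637
p₀ = P(outcome | unexposed) = 306/3058 = 0.10007
Overall risk P(Y=1) = π·p₁ + (1−π)·p₀ = 0.477×0.4637 + 0.523×0.10007 = 0.27352.
Under exogeneity, PAF = [P(Y=1) − p₀] / P(Y=1).
PAF = (0.27352 − 0.10007) / 0.27352 ≈ 0.6342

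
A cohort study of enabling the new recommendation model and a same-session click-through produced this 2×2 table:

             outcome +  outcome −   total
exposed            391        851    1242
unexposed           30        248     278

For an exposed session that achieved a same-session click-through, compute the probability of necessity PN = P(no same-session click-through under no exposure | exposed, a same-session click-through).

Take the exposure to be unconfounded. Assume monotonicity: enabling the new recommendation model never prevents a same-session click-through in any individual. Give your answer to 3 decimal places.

PN ≈ 0.657

p₁ = P(outcome | exposed) = 391/1242 = 0.31481
p₀ = P(outcome | unexposed) = 30/278 = 0.10791
Under exogeneity and monotonicity, PN = (p₁ − p₀)/p₁.
PN = (0.31481 − 0.10791) / 0.31481 ≈ 0.6572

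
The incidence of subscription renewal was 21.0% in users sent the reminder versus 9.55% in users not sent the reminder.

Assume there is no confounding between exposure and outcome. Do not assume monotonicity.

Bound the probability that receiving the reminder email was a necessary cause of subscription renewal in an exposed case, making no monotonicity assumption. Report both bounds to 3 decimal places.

0.545 ≤ PN ≤ 1.000

p₁ = 0.21, p₀ = 0.0955.
Under exogeneity alone the bounds on PN are max{0,(p₁−p₀)/p₁} ≤ PN ≤ min{1,(1−p₀)/p₁}.
  lower = (p₁ − p₀)/p₁ = 0.1145 / 0.21 ≈ 0.5452
  upper = min{1, (1 − p₀)/p₁} = 0.9045 / 0.21 ≈ 4.3071 → capped at 1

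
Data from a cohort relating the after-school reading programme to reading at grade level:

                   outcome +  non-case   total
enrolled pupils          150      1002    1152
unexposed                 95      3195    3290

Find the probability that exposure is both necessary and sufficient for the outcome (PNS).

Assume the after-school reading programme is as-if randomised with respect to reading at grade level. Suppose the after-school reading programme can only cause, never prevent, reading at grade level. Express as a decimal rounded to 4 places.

PNS ≈ 0.1013

p₁ = P(outcome | exposed) = 150/1152 = 0.13021
p₀ = P(outcome | unexposed) = 95/3290 = 0.028875
Under exogeneity and monotonicity, PNS = p₁ − p₀.
PNS = 0.13021 − 0.028875 = 0.10133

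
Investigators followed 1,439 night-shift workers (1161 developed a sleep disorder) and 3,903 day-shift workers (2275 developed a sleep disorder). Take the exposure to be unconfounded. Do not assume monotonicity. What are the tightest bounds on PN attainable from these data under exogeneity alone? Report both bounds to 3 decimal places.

0.278 ≤ PN ≤ 0.517

p₁ = P(outcome | exposed) = 1161/1439 = 0.80681
p₀ = P(outcome | unexposed) = 2275/3903 = 0.58288
Under exogeneity alone the bounds on PN are max{0,(p₁−p₀)/p₁} ≤ PN ≤ min{1,(1−p₀)/p₁}.
  lower = (p₁ − p₀)/p₁ = 0.22393 / 0.80681 ≈ 0.2775
  upper = min{1, (1 − p₀)/p₁} = 0.41712 / 0.80681 ≈ 0.5170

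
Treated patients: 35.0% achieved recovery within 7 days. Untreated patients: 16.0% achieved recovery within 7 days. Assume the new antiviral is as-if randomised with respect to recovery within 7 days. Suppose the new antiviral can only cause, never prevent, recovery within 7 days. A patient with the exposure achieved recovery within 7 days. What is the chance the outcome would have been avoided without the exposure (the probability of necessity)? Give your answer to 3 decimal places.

PN ≈ 0.543

p₁ = 0.35, p₀ = 0.16.
Under exogeneity and monotonicity, PN = (p₁ − p₀) / p₁.
PN = (0.35 − 0.16) / 0.35 = 0.19 / 0.35 ≈ 0.5429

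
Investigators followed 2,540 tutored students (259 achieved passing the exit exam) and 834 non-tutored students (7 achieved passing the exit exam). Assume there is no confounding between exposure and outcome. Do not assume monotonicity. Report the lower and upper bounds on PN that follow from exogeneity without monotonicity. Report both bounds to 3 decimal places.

0.918 ≤ PN ≤ 1.000

p₁ = P(outcome | exposed) = 259/2540 = 0.10197
p₀ = P(outcome | unexposed) = 7/834 = 0.0083933
Under exogeneity alone the bounds on PN are max{0,(p₁−p₀)/p₁} ≤ PN ≤ min{1,(1−p₀)/p₁}.
  lower = (p₁ − p₀)/p₁ = 0.093575 / 0.10197 ≈ 0.9177
  upper = min{1, (1 − p₀)/p₁} = 0.99161 / 0.10197 ≈ 9.7246 → capped at 1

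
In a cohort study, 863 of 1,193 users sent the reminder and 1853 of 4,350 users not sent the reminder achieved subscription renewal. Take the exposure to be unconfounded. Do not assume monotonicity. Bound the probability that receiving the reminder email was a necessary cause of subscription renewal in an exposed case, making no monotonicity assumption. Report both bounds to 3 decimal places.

p₁ = P(outcome | exposed) = 863/1193 = 0.72339
p₀ = P(outcome | unexposed) = 1853/4350 = 0.42598
Under exogeneity alone the bounds on PN are max{0,(p₁−p₀)/p₁} ≤ PN ≤ min{1,(1−p₀)/p₁}.
  lower = (p₁ − p₀)/p₁ = 0.29741 / 0.72339 ≈ 0.4111
  upper = min{1, (1 − p₀)/p₁} = 0.57402 / 0.72339 ≈ 0.7935

0.411 ≤ PN ≤ 0.794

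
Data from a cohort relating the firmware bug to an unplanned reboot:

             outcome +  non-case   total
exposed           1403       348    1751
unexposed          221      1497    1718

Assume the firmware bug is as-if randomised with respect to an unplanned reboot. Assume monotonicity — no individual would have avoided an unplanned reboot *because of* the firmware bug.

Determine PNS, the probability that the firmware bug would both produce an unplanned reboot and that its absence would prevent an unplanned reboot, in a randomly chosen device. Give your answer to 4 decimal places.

PNS ≈ 0.6726

p₁ = P(outcome | exposed) = 1403/1751 = 0.80126
p₀ = P(outcome | unexposed) = 221/1718 = 0.12864
Under exogeneity and monotonicity, PNS = p₁ − p₀.
PNS = 0.80126 − 0.12864 = 0.67262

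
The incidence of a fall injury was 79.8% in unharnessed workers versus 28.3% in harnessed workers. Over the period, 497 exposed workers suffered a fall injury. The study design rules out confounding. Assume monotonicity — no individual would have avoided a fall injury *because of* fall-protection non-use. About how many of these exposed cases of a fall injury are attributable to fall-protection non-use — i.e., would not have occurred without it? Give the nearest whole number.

about 321 cases

p₁ = 0.798, p₀ = 0.283.
PN = (p₁ − p₀)/p₁ = (0.798 − 0.283) / 0.798 ≈ 0.64536.
Attributable cases ≈ PN × (exposed cases) = 0.64536 × 497 ≈ 320.75.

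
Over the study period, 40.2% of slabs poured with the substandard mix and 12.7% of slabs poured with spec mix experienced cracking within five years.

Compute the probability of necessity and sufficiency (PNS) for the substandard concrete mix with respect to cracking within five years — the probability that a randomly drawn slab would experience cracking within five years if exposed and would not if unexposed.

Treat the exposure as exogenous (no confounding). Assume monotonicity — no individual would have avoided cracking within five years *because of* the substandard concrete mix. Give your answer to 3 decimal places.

PNS ≈ 0.275

p₁ = 0.402, p₀ = 0.127.
Under exogeneity and monotonicity, PNS = p₁ − p₀.
PNS = 0.402 − 0.127 = 0.275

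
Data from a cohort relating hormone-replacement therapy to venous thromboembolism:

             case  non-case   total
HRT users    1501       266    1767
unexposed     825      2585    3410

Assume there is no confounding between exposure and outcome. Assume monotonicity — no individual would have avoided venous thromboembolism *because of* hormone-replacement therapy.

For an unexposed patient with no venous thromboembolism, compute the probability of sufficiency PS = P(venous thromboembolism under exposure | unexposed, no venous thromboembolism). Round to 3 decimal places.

p₁ = P(outcome | exposed) = 1501/1767 = 0.84946
p₀ = P(outcome | unexposed) = 825/3410 = 0.24194
Under exogeneity and monotonicity, PS = (p₁ − p₀)/(1 − p₀).
PS = (0.84946 − 0.24194) / 0.75806 ≈ 0.8014

PS ≈ 0.801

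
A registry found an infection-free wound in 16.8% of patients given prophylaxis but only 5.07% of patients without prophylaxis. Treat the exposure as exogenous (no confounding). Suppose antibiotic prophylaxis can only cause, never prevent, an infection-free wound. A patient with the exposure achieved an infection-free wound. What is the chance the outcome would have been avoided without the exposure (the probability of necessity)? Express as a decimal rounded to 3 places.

PN ≈ 0.698

p₁ = 0.168, p₀ = 0.0507.
Under exogeneity and monotonicity, PN = (p₁ − p₀) / p₁.
PN = (0.168 − 0.0507) / 0.168 = 0.1173 / 0.168 ≈ 0.6982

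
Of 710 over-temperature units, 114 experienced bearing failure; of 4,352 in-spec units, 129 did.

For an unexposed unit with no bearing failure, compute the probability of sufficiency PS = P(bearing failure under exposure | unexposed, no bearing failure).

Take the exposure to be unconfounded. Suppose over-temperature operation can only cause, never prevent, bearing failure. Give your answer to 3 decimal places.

p₁ = P(outcome | exposed) = 114/710 = 0.16056
p₀ = P(outcome | unexposed) = 129/4352 = 0.029642
Under exogeneity and monotonicity, PS = (p₁ − p₀) / (1 − p₀).
PS = (0.16056 − 0.029642) / (1 − 0.029642) = 0.13092 / 0.97036 ≈ 0.1349

PS ≈ 0.135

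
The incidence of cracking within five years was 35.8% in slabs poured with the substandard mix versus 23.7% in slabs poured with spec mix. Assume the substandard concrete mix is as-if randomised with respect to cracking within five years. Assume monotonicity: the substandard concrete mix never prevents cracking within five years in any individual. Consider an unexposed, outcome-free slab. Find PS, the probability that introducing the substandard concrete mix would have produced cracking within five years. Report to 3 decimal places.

p₁ = 0.358, p₀ = 0.237.
Under exogeneity and monotonicity, PS = (p₁ − p₀) / (1 − p₀).
PS = (0.358 − 0.237) / (1 − 0.237) = 0.121 / 0.763 ≈ 0.1586

PS ≈ 0.159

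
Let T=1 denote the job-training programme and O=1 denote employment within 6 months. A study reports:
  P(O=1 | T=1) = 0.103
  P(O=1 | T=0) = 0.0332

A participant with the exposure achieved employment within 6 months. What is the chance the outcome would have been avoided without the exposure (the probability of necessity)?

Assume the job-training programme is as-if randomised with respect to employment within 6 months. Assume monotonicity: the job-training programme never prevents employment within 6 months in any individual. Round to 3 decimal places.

PN ≈ 0.678

Let p₁ = 0.103, p₀ = 0.0332.
Under exogeneity and monotonicity, PN = (p₁ − p₀) / p₁.
PN = (0.103 − 0.0332) / 0.103 = 0.0698 / 0.103 ≈ 0.6777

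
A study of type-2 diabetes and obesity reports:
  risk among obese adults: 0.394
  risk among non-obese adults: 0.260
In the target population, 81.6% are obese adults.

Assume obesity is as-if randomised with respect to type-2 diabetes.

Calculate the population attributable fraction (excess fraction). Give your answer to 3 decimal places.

PAF ≈ 0.296

Let p₁ = 0.394, p₀ = 0.26.
Overall risk P(Y=1) = π·p₁ + (1−π)·p₀ = 0.816×0.394 + 0.184×0.26 = 0.36934.
Under exogeneity, PAF = [P(Y=1) − p₀] / P(Y=1).
PAF = (0.36934 − 0.26) / 0.36934 ≈ 0.2960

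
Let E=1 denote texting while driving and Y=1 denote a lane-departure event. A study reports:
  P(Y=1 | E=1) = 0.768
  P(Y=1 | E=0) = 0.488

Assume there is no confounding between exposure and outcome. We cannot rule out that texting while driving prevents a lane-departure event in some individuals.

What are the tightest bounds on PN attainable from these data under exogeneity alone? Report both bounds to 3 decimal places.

0.365 ≤ PN ≤ 0.667

Let p₁ = 0.768, p₀ = 0.488.
Under exogeneity alone the bounds on PN are max{0,(p₁−p₀)/p₁} ≤ PN ≤ min{1,(1−p₀)/p₁}.
  lower = (p₁ − p₀)/p₁ = 0.28 / 0.768 ≈ 0.3646
  upper = min{1, (1 − p₀)/p₁} = 0.512 / 0.768 ≈ 0.6667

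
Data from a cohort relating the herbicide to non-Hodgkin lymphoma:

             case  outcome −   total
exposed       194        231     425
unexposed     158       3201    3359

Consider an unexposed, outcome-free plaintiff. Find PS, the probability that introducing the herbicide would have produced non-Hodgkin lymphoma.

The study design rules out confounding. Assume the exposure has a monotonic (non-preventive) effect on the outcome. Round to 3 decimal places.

PS ≈ 0.430

p₁ = P(outcome | exposed) = 194/425 = 0.45647
p₀ = P(outcome | unexposed) = 158/3359 = 0.047038
Under exogeneity and monotonicity, PS = (p₁ − p₀)/(1 − p₀).
PS = (0.45647 − 0.047038) / 0.95296 ≈ 0.4296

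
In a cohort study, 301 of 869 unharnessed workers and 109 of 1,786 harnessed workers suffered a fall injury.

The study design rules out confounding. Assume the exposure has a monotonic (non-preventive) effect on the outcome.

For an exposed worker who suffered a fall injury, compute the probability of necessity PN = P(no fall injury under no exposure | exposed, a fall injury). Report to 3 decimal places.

PN ≈ 0.824

p₁ = P(outcome | exposed) = 301/869 = 0.34638
p₀ = P(outcome | unexposed) = 109/1786 = 0.06103
Under exogeneity and monotonicity, PN = (p₁ − p₀) / p₁.
PN = (0.34638 − 0.06103) / 0.34638 = 0.28534 / 0.34638 ≈ 0.8238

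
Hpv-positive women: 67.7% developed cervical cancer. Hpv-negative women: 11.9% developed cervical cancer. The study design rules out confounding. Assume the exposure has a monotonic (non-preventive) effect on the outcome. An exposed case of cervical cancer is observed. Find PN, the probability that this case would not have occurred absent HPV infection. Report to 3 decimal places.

PN ≈ 0.824

p₁ = 0.677, p₀ = 0.119.
Under exogeneity and monotonicity, PN = (p₁ − p₀) / p₁.
PN = (0.677 − 0.119) / 0.677 = 0.558 / 0.677 ≈ 0.8242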